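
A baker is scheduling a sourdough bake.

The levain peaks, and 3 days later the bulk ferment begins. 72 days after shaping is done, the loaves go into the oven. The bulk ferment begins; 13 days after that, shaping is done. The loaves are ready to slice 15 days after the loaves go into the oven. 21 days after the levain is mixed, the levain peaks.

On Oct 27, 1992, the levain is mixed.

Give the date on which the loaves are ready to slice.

The levain is mixed: Oct 27, 1992.
The levain peaks: Oct 27, 1992 + 21 days = Nov 17, 1992.
The bulk ferment begins: Nov 17, 1992 + 3 days = Nov 20, 1992.
Shaping is done: Nov 20, 1992 + 13 days = Dec 3, 1992.
The loaves go into the oven: Dec 3, 1992 + 72 days = Feb 13, 1993.
The loaves are ready to slice: Feb 13, 1993 + 15 days = Feb 28, 1993.

Feb 28, 1993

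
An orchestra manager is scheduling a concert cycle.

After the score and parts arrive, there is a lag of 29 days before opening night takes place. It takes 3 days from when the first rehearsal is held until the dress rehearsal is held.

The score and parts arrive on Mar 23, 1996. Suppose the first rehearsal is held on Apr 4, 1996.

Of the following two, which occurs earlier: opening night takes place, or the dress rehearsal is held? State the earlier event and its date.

The dress rehearsal is held — Apr 7, 1996

The score and parts arrive: Mar 23, 1996.
Opening night takes place: Mar 23, 1996 + 29 days = Apr 21, 1996.
The first rehearsal is held: Apr 4, 1996.
The dress rehearsal is held: Apr 4, 1996 + 3 days = Apr 7, 1996.
Comparing: opening night takes place on Apr 21, 1996 vs the dress rehearsal is held on Apr 7, 1996. Earlier: the dress rehearsal is held.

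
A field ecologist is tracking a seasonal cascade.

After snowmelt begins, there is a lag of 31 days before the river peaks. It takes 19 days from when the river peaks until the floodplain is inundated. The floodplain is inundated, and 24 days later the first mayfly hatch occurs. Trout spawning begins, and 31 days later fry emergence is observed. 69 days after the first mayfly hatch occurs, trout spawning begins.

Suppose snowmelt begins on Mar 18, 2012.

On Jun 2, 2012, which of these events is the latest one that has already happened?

Snowmelt begins: Mar 18, 2012.
The river peaks: Mar 18, 2012 + 31 days = Apr 18, 2012.
The floodplain is inundated: Apr 18, 2012 + 19 days = May 7, 2012.
The first mayfly hatch occurs: May 7, 2012 + 24 days = May 31, 2012.
Trout spawning begins: May 31, 2012 + 69 days = Aug 8, 2012.
Fry emergence is observed: Aug 8, 2012 + 31 days = Sep 8, 2012.
Jun 2, 2012 falls between when the first mayfly hatch occurs (May 31, 2012) and when trout spawning begins (Aug 8, 2012).

The first mayfly hatch occurs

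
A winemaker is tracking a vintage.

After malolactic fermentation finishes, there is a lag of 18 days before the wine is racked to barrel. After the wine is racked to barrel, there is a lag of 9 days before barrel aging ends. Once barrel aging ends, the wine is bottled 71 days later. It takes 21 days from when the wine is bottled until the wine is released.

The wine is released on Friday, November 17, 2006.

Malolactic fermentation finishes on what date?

Friday, July 21, 2006

The wine is released: Nov 17, 2006.
The wine is bottled: Nov 17, 2006 − 21 days = Oct 27, 2006.
Barrel aging ends: Oct 27, 2006 − 71 days = Aug 17, 2006.
The wine is racked to barrel: Aug 17, 2006 − 9 days = Aug 8, 2006.
Malolactic fermentation finishes: Aug 8, 2006 − 18 days = Jul 21, 2006.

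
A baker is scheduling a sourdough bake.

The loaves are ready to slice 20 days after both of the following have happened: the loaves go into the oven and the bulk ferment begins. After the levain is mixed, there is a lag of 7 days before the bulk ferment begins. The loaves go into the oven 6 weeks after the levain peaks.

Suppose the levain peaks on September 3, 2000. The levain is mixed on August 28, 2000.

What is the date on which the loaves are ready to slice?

The levain peaks: Sep 3, 2000.
The loaves go into the oven: Sep 3, 2000 + 6 weeks = Oct 15, 2000.
The levain is mixed: Aug 28, 2000.
The bulk ferment begins: Aug 28, 2000 + 7 days = Sep 4, 2000.
Both prerequisites met — the loaves go into the oven (Oct 15, 2000), the bulk ferment begins (Sep 4, 2000); the later is Oct 15, 2000.
The loaves are ready to slice: Oct 15, 2000 + 20 days = Nov 4, 2000.

November 4, 2000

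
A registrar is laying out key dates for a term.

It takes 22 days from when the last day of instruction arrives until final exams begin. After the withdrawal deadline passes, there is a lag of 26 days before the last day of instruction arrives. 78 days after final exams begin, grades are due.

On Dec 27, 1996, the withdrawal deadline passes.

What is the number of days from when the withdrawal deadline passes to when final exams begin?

48 days

Causal path: the withdrawal deadline passes → the last day of instruction arrives → final exams begin.
Total delay along the path: 26 + 22 = 48 days.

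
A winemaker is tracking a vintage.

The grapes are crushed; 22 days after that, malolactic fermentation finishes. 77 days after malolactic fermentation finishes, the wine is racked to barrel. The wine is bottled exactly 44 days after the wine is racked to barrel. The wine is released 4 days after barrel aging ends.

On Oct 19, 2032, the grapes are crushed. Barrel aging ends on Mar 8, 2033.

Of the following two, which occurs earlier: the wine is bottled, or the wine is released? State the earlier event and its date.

The wine is bottled — Mar 11, 2033

The grapes are crushed: Oct 19, 2032.
Malolactic fermentation finishes: Oct 19, 2032 + 22 days = Nov 10, 2032.
The wine is racked to barrel: Nov 10, 2032 + 77 days = Jan 26, 2033.
The wine is bottled: Jan 26, 2033 + 44 days = Mar 11, 2033.
Barrel aging ends: Mar 8, 2033.
The wine is released: Mar 8, 2033 + 4 days = Mar 12, 2033.
Comparing: the wine is bottled on Mar 11, 2033 vs the wine is released on Mar 12, 2033. Earlier: the wine is bottled.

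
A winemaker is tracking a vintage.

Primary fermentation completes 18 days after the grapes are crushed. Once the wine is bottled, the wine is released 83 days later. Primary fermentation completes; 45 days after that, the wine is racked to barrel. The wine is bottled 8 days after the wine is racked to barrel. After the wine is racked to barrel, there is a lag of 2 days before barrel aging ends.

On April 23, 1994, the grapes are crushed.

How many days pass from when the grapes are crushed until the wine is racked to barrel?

63 days

Causal path: the grapes are crushed → primary fermentation completes → the wine is racked to barrel.
Total delay along the path: 18 + 45 = 63 days.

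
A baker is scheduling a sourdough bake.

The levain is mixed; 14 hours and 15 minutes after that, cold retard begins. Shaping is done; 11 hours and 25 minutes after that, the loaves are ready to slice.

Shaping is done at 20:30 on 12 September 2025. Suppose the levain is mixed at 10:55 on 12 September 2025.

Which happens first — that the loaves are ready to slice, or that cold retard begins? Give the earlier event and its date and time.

Cold retard begins — 01:10 on 13 September 2025

Shaping is done: 20:30 Sep 12, 2025.
The loaves are ready to slice: 20:30 Sep 12, 2025 + 11h25m = 07:55 Sep 13, 2025.
The levain is mixed: 10:55 Sep 12, 2025.
Cold retard begins: 10:55 Sep 12, 2025 + 14h15m = 01:10 Sep 13, 2025.
Comparing: the loaves are ready to slice at 07:55 Sep 13, 2025 vs cold retard begins at 01:10 Sep 13, 2025. Earlier: cold retard begins.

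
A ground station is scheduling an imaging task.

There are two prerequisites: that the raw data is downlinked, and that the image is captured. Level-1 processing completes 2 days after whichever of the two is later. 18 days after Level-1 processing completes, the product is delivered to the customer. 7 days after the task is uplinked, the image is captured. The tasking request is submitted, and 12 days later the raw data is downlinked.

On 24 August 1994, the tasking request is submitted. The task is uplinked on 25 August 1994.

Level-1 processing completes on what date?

The tasking request is submitted: Aug 24, 1994.
The raw data is downlinked: Aug 24, 1994 + 12 days = Sep 5, 1994.
The task is uplinked: Aug 25, 1994.
The image is captured: Aug 25, 1994 + 7 days = Sep 1, 1994.
Both prerequisites met — the raw data is downlinked (Sep 5, 1994), the image is captured (Sep 1, 1994); the later is Sep 5, 1994.
Level-1 processing completes: Sep 5, 1994 + 2 days = Sep 7, 1994.

7 September 1994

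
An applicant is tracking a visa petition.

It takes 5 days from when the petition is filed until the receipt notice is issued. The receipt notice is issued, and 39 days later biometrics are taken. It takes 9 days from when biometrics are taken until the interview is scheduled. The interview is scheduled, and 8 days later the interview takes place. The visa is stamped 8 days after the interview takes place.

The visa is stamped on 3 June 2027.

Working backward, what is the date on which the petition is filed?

The visa is stamped: Jun 3, 2027.
The interview takes place: Jun 3, 2027 − 8 days = May 26, 2027.
The interview is scheduled: May 26, 2027 − 8 days = May 18, 2027.
Biometrics are taken: May 18, 2027 − 9 days = May 9, 2027.
The receipt notice is issued: May 9, 2027 − 39 days = Mar 31, 2027.
The petition is filed: Mar 31, 2027 − 5 days = Mar 26, 2027.

26 March 2027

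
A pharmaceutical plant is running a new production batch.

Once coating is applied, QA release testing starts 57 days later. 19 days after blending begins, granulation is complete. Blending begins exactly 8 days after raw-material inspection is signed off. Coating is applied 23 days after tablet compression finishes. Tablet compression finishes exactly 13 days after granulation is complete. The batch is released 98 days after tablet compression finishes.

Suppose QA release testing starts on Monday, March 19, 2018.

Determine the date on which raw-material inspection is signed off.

Sunday, November 19, 2017

QA release testing starts: Mar 19, 2018.
Coating is applied: Mar 19, 2018 − 57 days = Jan 21, 2018.
Tablet compression finishes: Jan 21, 2018 − 23 days = Dec 29, 2017.
Granulation is complete: Dec 29, 2017 − 13 days = Dec 16, 2017.
Blending begins: Dec 16, 2017 − 19 days = Nov 27, 2017.
Raw-material inspection is signed off: Nov 27, 2017 − 8 days = Nov 19, 2017.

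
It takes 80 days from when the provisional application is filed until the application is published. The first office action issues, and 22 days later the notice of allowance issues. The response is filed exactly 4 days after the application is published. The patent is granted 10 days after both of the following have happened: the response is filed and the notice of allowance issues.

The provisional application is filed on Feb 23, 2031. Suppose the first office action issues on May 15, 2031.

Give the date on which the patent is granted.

The provisional application is filed: Feb 23, 2031.
The application is published: Feb 23, 2031 + 80 days = May 14, 2031.
The response is filed: May 14, 2031 + 4 days = May 18, 2031.
The first office action issues: May 15, 2031.
The notice of allowance issues: May 15, 2031 + 22 days = Jun 6, 2031.
Both prerequisites met — the response is filed (May 18, 2031), the notice of allowance issues (Jun 6, 2031); the later is Jun 6, 2031.
The patent is granted: Jun 6, 2031 + 10 days = Jun 16, 2031.

Jun 16, 2031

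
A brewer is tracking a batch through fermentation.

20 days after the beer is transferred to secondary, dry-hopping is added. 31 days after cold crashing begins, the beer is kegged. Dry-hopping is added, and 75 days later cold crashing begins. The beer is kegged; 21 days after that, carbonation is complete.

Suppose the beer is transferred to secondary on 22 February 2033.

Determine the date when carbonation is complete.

19 July 2033

The beer is transferred to secondary: Feb 22, 2033.
Dry-hopping is added: Feb 22, 2033 + 20 days = Mar 14, 2033.
Cold crashing begins: Mar 14, 2033 + 75 days = May 28, 2033.
The beer is kegged: May 28, 2033 + 31 days = Jun 28, 2033.
Carbonation is complete: Jun 28, 2033 + 21 days = Jul 19, 2033.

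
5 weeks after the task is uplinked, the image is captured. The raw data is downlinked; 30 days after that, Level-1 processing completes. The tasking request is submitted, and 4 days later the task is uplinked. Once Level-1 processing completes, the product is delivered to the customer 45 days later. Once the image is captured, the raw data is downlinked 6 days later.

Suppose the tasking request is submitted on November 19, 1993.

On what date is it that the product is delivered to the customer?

The tasking request is submitted: Nov 19, 1993.
The task is uplinked: Nov 19, 1993 + 4 days = Nov 23, 1993.
The image is captured: Nov 23, 1993 + 5 weeks = Dec 28, 1993.
The raw data is downlinked: Dec 28, 1993 + 6 days = Jan 3, 1994.
Level-1 processing completes: Jan 3, 1994 + 30 days = Feb 2, 1994.
The product is delivered to the customer: Feb 2, 1994 + 45 days = Mar 19, 1994.

March 19, 1994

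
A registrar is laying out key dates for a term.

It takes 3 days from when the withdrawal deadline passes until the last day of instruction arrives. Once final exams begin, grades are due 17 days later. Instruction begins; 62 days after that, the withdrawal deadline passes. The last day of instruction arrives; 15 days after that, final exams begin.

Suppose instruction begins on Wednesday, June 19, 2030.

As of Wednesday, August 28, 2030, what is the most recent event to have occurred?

Instruction begins: Jun 19, 2030.
The withdrawal deadline passes: Jun 19, 2030 + 62 days = Aug 20, 2030.
The last day of instruction arrives: Aug 20, 2030 + 3 days = Aug 23, 2030.
Final exams begin: Aug 23, 2030 + 15 days = Sep 7, 2030.
Grades are due: Sep 7, 2030 + 17 days = Sep 24, 2030.
Aug 28, 2030 falls between when the last day of instruction arrives (Aug 23, 2030) and when final exams begin (Sep 7, 2030).

The last day of instruction arrives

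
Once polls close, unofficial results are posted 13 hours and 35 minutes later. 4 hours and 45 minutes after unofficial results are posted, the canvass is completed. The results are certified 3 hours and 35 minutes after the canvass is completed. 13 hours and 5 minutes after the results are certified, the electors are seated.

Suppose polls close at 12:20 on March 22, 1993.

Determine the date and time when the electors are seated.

23:20 on March 23, 1993

Polls close: 12:20 Mar 22, 1993.
Unofficial results are posted: 12:20 Mar 22, 1993 + 13h35m = 01:55 Mar 23, 1993.
The canvass is completed: 01:55 Mar 23, 1993 + 4h45m = 06:40 Mar 23, 1993.
The results are certified: 06:40 Mar 23, 1993 + 3h35m = 10:15 Mar 23, 1993.
The electors are seated: 10:15 Mar 23, 1993 + 13h05m = 23:20 Mar 23, 1993.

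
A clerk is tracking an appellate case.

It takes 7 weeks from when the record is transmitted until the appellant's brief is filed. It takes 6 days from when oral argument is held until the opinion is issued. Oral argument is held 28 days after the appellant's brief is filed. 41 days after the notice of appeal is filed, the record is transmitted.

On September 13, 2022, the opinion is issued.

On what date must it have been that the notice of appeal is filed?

The opinion is issued: Sep 13, 2022.
Oral argument is held: Sep 13, 2022 − 6 days = Sep 7, 2022.
The appellant's brief is filed: Sep 7, 2022 − 28 days = Aug 10, 2022.
The record is transmitted: Aug 10, 2022 − 7 weeks = Jun 22, 2022.
The notice of appeal is filed: Jun 22, 2022 − 41 days = May 12, 2022.

May 12, 2022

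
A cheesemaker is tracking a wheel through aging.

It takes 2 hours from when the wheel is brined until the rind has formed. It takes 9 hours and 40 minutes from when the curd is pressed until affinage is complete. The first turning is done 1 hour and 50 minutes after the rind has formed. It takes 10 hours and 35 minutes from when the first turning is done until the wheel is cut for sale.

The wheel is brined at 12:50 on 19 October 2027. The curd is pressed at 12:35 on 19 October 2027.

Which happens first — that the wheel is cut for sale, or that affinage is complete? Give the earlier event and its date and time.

Affinage is complete — 22:15 on 19 October 2027

The wheel is brined: 12:50 Oct 19, 2027.
The rind has formed: 12:50 Oct 19, 2027 + 2h = 14:50 Oct 19, 2027.
The first turning is done: 14:50 Oct 19, 2027 + 1h50m = 16:40 Oct 19, 2027.
The wheel is cut for sale: 16:40 Oct 19, 2027 + 10h35m = 03:15 Oct 20, 2027.
The curd is pressed: 12:35 Oct 19, 2027.
Affinage is complete: 12:35 Oct 19, 2027 + 9h40m = 22:15 Oct 19, 2027.
Comparing: the wheel is cut for sale at 03:15 Oct 20, 2027 vs affinage is complete at 22:15 Oct 19, 2027. Earlier: affinage is complete.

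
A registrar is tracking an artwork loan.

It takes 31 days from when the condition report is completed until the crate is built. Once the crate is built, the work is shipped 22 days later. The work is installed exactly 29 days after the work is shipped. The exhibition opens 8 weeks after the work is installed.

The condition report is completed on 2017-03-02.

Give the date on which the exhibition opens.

2017-07-18

The condition report is completed: Mar 2, 2017.
The crate is built: Mar 2, 2017 + 31 days = Apr 2, 2017.
The work is shipped: Apr 2, 2017 + 22 days = Apr 24, 2017.
The work is installed: Apr 24, 2017 + 29 days = May 23, 2017.
The exhibition opens: May 23, 2017 + 8 weeks = Jul 18, 2017.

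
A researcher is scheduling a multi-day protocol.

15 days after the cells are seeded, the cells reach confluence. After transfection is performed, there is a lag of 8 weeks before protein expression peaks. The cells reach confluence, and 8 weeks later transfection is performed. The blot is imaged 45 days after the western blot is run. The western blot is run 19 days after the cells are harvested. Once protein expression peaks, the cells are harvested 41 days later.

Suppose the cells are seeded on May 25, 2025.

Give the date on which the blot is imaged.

Jan 12, 2026

The cells are seeded: May 25, 2025.
The cells reach confluence: May 25, 2025 + 15 days = Jun 9, 2025.
Transfection is performed: Jun 9, 2025 + 8 weeks = Aug 4, 2025.
Protein expression peaks: Aug 4, 2025 + 8 weeks = Sep 29, 2025.
The cells are harvested: Sep 29, 2025 + 41 days = Nov 9, 2025.
The western blot is run: Nov 9, 2025 + 19 days = Nov 28, 2025.
The blot is imaged: Nov 28, 2025 + 45 days = Jan 12, 2026.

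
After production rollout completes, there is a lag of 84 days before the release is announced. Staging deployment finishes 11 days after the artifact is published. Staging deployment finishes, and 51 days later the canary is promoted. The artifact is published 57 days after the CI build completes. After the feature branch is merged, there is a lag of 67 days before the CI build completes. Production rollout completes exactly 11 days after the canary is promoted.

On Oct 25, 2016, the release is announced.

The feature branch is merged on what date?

The release is announced: Oct 25, 2016.
Production rollout completes: Oct 25, 2016 − 84 days = Aug 2, 2016.
The canary is promoted: Aug 2, 2016 − 11 days = Jul 22, 2016.
Staging deployment finishes: Jul 22, 2016 − 51 days = Jun 1, 2016.
The artifact is published: Jun 1, 2016 − 11 days = May 21, 2016.
The CI build completes: May 21, 2016 − 57 days = Mar 25, 2016.
The feature branch is merged: Mar 25, 2016 − 67 days = Jan 18, 2016.

Jan 18, 2016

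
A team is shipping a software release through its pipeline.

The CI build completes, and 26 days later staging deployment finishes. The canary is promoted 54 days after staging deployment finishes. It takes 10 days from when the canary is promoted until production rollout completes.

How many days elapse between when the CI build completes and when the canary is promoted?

Causal path: the CI build completes → staging deployment finishes → the canary is promoted.
Total delay along the path: 26 + 54 = 80 days.

80 days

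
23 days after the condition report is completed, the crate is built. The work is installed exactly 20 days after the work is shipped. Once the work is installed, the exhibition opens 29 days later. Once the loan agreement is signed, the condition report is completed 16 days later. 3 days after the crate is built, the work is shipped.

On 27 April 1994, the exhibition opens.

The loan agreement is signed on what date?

The exhibition opens: Apr 27, 1994.
The work is installed: Apr 27, 1994 − 29 days = Mar 29, 1994.
The work is shipped: Mar 29, 1994 − 20 days = Mar 9, 1994.
The crate is built: Mar 9, 1994 − 3 days = Mar 6, 1994.
The condition report is completed: Mar 6, 1994 − 23 days = Feb 11, 1994.
The loan agreement is signed: Feb 11, 1994 − 16 days = Jan 26, 1994.

26 January 1994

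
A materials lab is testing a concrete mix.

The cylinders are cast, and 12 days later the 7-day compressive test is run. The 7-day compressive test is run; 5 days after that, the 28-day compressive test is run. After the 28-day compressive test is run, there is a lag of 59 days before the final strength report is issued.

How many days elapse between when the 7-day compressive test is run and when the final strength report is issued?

Causal path: the 7-day compressive test is run → the 28-day compressive test is run → the final strength report is issued.
Total delay along the path: 5 + 59 = 64 days.

64 days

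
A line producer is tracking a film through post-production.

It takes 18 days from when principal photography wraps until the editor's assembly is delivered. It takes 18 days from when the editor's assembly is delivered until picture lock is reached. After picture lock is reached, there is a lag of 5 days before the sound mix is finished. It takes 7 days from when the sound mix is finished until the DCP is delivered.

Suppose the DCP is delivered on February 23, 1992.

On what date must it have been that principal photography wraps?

The DCP is delivered: Feb 23, 1992.
The sound mix is finished: Feb 23, 1992 − 7 days = Feb 16, 1992.
Picture lock is reached: Feb 16, 1992 − 5 days = Feb 11, 1992.
The editor's assembly is delivered: Feb 11, 1992 − 18 days = Jan 24, 1992.
Principal photography wraps: Jan 24, 1992 − 18 days = Jan 6, 1992.

January 6, 1992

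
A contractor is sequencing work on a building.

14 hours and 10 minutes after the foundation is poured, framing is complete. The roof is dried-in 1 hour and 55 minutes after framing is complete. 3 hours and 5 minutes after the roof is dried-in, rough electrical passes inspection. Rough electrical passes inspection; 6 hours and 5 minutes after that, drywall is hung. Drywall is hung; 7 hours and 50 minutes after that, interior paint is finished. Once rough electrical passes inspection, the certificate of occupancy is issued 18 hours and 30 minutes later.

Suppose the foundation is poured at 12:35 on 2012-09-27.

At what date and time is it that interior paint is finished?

21:40 on 2012-09-28

The foundation is poured: 12:35 Sep 27, 2012.
Framing is complete: 12:35 Sep 27, 2012 + 14h10m = 02:45 Sep 28, 2012.
The roof is dried-in: 02:45 Sep 28, 2012 + 1h55m = 04:40 Sep 28, 2012.
Rough electrical passes inspection: 04:40 Sep 28, 2012 + 3h05m = 07:45 Sep 28, 2012.
Drywall is hung: 07:45 Sep 28, 2012 + 6h05m = 13:50 Sep 28, 2012.
Interior paint is finished: 13:50 Sep 28, 2012 + 7h50m = 21:40 Sep 28, 2012.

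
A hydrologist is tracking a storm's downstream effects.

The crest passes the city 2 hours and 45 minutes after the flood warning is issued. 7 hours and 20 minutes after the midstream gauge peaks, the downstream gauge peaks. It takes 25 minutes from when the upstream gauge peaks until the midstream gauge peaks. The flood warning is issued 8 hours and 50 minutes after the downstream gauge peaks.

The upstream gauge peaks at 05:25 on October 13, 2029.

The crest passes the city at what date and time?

00:45 on October 14, 2029

The upstream gauge peaks: 05:25 Oct 13, 2029.
The midstream gauge peaks: 05:25 Oct 13, 2029 + 25m = 05:50 Oct 13, 2029.
The downstream gauge peaks: 05:50 Oct 13, 2029 + 7h20m = 13:10 Oct 13, 2029.
The flood warning is issued: 13:10 Oct 13, 2029 + 8h50m = 22:00 Oct 13, 2029.
The crest passes the city: 22:00 Oct 13, 2029 + 2h45m = 00:45 Oct 14, 2029.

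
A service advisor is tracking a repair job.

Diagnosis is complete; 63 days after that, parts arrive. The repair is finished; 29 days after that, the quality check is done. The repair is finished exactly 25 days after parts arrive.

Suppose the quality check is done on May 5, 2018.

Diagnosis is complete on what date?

January 8, 2018

The quality check is done: May 5, 2018.
The repair is finished: May 5, 2018 − 29 days = Apr 6, 2018.
Parts arrive: Apr 6, 2018 − 25 days = Mar 12, 2018.
Diagnosis is complete: Mar 12, 2018 − 63 days = Jan 8, 2018.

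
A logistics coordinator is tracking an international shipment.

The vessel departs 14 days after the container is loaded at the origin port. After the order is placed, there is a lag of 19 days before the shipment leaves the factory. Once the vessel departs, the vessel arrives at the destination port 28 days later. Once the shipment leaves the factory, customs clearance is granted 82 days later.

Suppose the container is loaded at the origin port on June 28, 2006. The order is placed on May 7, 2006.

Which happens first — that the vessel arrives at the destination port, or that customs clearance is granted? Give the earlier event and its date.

The container is loaded at the origin port: Jun 28, 2006.
The vessel departs: Jun 28, 2006 + 14 days = Jul 12, 2006.
The vessel arrives at the destination port: Jul 12, 2006 + 28 days = Aug 9, 2006.
The order is placed: May 7, 2006.
The shipment leaves the factory: May 7, 2006 + 19 days = May 26, 2006.
Customs clearance is granted: May 26, 2006 + 82 days = Aug 16, 2006.
Comparing: the vessel arrives at the destination port on Aug 9, 2006 vs customs clearance is granted on Aug 16, 2006. Earlier: the vessel arrives at the destination port.

The vessel arrives at the destination port — August 9, 2006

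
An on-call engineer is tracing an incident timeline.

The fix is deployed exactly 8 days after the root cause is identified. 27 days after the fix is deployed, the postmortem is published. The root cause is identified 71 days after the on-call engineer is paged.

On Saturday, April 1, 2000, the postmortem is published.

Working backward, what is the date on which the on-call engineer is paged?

The postmortem is published: Apr 1, 2000.
The fix is deployed: Apr 1, 2000 − 27 days = Mar 5, 2000.
The root cause is identified: Mar 5, 2000 − 8 days = Feb 26, 2000.
The on-call engineer is paged: Feb 26, 2000 − 71 days = Dec 17, 1999.

Friday, December 17, 1999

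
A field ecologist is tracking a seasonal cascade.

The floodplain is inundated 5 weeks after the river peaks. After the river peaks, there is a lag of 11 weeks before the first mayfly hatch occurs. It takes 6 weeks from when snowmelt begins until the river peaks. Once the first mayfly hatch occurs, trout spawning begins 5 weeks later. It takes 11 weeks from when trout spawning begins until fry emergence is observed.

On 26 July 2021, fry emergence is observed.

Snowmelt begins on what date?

7 December 2020

Fry emergence is observed: Jul 26, 2021.
Trout spawning begins: Jul 26, 2021 − 11 weeks = May 10, 2021.
The first mayfly hatch occurs: May 10, 2021 − 5 weeks = Apr 5, 2021.
The river peaks: Apr 5, 2021 − 11 weeks = Jan 18, 2021.
Snowmelt begins: Jan 18, 2021 − 6 weeks = Dec 7, 2020.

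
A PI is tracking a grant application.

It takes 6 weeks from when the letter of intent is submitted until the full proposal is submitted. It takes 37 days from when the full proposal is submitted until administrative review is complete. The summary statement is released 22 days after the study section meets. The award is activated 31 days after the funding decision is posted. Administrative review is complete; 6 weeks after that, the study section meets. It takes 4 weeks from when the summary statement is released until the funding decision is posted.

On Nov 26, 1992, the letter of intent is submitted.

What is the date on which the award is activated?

The letter of intent is submitted: Nov 26, 1992.
The full proposal is submitted: Nov 26, 1992 + 6 weeks = Jan 7, 1993.
Administrative review is complete: Jan 7, 1993 + 37 days = Feb 13, 1993.
The study section meets: Feb 13, 1993 + 6 weeks = Mar 27, 1993.
The summary statement is released: Mar 27, 1993 + 22 days = Apr 18, 1993.
The funding decision is posted: Apr 18, 1993 + 4 weeks = May 16, 1993.
The award is activated: May 16, 1993 + 31 days = Jun 16, 1993.

Jun 16, 1993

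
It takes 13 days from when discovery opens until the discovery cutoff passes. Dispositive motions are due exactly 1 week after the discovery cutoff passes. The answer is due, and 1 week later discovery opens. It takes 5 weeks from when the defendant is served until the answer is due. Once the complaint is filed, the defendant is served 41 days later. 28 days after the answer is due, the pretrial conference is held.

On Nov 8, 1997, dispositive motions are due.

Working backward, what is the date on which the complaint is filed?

Jul 28, 1997

Dispositive motions are due: Nov 8, 1997.
The discovery cutoff passes: Nov 8, 1997 − 1 week = Nov 1, 1997.
Discovery opens: Nov 1, 1997 − 13 days = Oct 19, 1997.
The answer is due: Oct 19, 1997 − 1 week = Oct 12, 1997.
The defendant is served: Oct 12, 1997 − 5 weeks = Sep 7, 1997.
The complaint is filed: Sep 7, 1997 − 41 days = Jul 28, 1997.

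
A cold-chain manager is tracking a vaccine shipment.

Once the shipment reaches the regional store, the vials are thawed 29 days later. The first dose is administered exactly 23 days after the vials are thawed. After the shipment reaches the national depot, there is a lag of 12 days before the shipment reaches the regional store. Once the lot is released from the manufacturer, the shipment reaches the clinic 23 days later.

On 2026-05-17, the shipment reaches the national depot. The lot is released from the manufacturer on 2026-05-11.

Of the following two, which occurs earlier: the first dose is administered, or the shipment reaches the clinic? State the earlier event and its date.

The shipment reaches the clinic — 2026-06-03

The shipment reaches the national depot: May 17, 2026.
The shipment reaches the regional store: May 17, 2026 + 12 days = May 29, 2026.
The vials are thawed: May 29, 2026 + 29 days = Jun 27, 2026.
The first dose is administered: Jun 27, 2026 + 23 days = Jul 20, 2026.
The lot is released from the manufacturer: May 11, 2026.
The shipment reaches the clinic: May 11, 2026 + 23 days = Jun 3, 2026.
Comparing: the first dose is administered on Jul 20, 2026 vs the shipment reaches the clinic on Jun 3, 2026. Earlier: the shipment reaches the clinic.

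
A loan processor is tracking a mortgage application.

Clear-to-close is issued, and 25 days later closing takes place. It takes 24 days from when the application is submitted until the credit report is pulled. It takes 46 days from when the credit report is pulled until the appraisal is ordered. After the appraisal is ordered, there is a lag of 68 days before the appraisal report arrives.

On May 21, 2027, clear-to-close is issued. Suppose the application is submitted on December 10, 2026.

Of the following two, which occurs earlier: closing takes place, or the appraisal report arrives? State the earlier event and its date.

Clear-to-close is issued: May 21, 2027.
Closing takes place: May 21, 2027 + 25 days = Jun 15, 2027.
The application is submitted: Dec 10, 2026.
The credit report is pulled: Dec 10, 2026 + 24 days = Jan 3, 2027.
The appraisal is ordered: Jan 3, 2027 + 46 days = Feb 18, 2027.
The appraisal report arrives: Feb 18, 2027 + 68 days = Apr 27, 2027.
Comparing: closing takes place on Jun 15, 2027 vs the appraisal report arrives on Apr 27, 2027. Earlier: the appraisal report arrives.

The appraisal report arrives — April 27, 2027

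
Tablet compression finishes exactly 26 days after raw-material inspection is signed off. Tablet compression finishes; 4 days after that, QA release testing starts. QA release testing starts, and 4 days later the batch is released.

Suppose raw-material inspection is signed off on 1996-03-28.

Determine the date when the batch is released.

Raw-material inspection is signed off: Mar 28, 1996.
Tablet compression finishes: Mar 28, 1996 + 26 days = Apr 23, 1996.
QA release testing starts: Apr 23, 1996 + 4 days = Apr 27, 1996.
The batch is released: Apr 27, 1996 + 4 days = May 1, 1996.

1996-05-01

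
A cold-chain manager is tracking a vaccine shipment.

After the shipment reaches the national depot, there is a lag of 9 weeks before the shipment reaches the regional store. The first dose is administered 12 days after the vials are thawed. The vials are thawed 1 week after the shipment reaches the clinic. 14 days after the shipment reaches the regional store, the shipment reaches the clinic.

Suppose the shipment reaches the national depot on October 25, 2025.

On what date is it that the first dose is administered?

January 29, 2026

The shipment reaches the national depot: Oct 25, 2025.
The shipment reaches the regional store: Oct 25, 2025 + 9 weeks = Dec 27, 2025.
The shipment reaches the clinic: Dec 27, 2025 + 14 days = Jan 10, 2026.
The vials are thawed: Jan 10, 2026 + 1 week = Jan 17, 2026.
The first dose is administered: Jan 17, 2026 + 12 days = Jan 29, 2026.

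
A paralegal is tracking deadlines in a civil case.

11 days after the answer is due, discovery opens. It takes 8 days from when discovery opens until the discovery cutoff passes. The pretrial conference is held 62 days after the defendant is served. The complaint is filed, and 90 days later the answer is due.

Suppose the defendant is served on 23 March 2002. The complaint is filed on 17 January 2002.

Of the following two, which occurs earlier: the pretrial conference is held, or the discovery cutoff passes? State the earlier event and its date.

The discovery cutoff passes — 6 May 2002

The defendant is served: Mar 23, 2002.
The pretrial conference is held: Mar 23, 2002 + 62 days = May 24, 2002.
The complaint is filed: Jan 17, 2002.
The answer is due: Jan 17, 2002 + 90 days = Apr 17, 2002.
Discovery opens: Apr 17, 2002 + 11 days = Apr 28, 2002.
The discovery cutoff passes: Apr 28, 2002 + 8 days = May 6, 2002.
Comparing: the pretrial conference is held on May 24, 2002 vs the discovery cutoff passes on May 6, 2002. Earlier: the discovery cutoff passes.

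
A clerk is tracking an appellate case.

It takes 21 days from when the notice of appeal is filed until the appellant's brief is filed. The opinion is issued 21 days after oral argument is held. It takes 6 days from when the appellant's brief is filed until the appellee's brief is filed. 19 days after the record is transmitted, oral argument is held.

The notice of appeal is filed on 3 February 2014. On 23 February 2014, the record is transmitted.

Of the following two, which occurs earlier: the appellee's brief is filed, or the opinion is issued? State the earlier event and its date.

The notice of appeal is filed: Feb 3, 2014.
The appellant's brief is filed: Feb 3, 2014 + 21 days = Feb 24, 2014.
The appellee's brief is filed: Feb 24, 2014 + 6 days = Mar 2, 2014.
The record is transmitted: Feb 23, 2014.
Oral argument is held: Feb 23, 2014 + 19 days = Mar 14, 2014.
The opinion is issued: Mar 14, 2014 + 21 days = Apr 4, 2014.
Comparing: the appellee's brief is filed on Mar 2, 2014 vs the opinion is issued on Apr 4, 2014. Earlier: the appellee's brief is filed.

The appellee's brief is filed — 2 March 2014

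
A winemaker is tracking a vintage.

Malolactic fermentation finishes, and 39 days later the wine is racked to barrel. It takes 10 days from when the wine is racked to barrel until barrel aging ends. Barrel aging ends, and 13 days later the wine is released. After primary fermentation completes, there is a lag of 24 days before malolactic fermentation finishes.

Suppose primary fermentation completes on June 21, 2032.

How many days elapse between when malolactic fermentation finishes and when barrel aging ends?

49 days

Causal path: malolactic fermentation finishes → the wine is racked to barrel → barrel aging ends.
Total delay along the path: 39 + 10 = 49 days.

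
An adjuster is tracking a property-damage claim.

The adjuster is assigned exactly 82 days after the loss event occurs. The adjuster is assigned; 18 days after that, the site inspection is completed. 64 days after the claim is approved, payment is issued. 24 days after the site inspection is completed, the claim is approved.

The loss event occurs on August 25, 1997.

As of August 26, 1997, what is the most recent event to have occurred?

The loss event occurs

The loss event occurs: Aug 25, 1997.
The adjuster is assigned: Aug 25, 1997 + 82 days = Nov 15, 1997.
The site inspection is completed: Nov 15, 1997 + 18 days = Dec 3, 1997.
The claim is approved: Dec 3, 1997 + 24 days = Dec 27, 1997.
Payment is issued: Dec 27, 1997 + 64 days = Mar 1, 1998.
Aug 26, 1997 falls between when the loss event occurs (Aug 25, 1997) and when the adjuster is assigned (Nov 15, 1997).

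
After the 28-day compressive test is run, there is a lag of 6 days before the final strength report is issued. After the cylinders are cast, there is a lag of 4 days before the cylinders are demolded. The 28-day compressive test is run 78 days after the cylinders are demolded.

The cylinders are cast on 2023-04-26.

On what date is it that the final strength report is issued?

2023-07-23

The cylinders are cast: Apr 26, 2023.
The cylinders are demolded: Apr 26, 2023 + 4 days = Apr 30, 2023.
The 28-day compressive test is run: Apr 30, 2023 + 78 days = Jul 17, 2023.
The final strength report is issued: Jul 17, 2023 + 6 days = Jul 23, 2023.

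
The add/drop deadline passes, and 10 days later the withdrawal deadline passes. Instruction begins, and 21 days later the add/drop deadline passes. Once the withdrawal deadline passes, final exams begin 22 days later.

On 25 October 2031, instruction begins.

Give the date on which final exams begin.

17 December 2031

Instruction begins: Oct 25, 2031.
The add/drop deadline passes: Oct 25, 2031 + 21 days = Nov 15, 2031.
The withdrawal deadline passes: Nov 15, 2031 + 10 days = Nov 25, 2031.
Final exams begin: Nov 25, 2031 + 22 days = Dec 17, 2031.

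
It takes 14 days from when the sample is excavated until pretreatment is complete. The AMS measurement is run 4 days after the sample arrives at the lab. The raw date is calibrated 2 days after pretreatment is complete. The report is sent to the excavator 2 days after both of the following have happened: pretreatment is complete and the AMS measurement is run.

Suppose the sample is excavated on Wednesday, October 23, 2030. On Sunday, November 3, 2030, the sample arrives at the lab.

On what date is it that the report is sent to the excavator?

The sample is excavated: Oct 23, 2030.
Pretreatment is complete: Oct 23, 2030 + 14 days = Nov 6, 2030.
The sample arrives at the lab: Nov 3, 2030.
The AMS measurement is run: Nov 3, 2030 + 4 days = Nov 7, 2030.
Both prerequisites met — pretreatment is complete (Nov 6, 2030), the AMS measurement is run (Nov 7, 2030); the later is Nov 7, 2030.
The report is sent to the excavator: Nov 7, 2030 + 2 days = Nov 9, 2030.

Saturday, November 9, 2030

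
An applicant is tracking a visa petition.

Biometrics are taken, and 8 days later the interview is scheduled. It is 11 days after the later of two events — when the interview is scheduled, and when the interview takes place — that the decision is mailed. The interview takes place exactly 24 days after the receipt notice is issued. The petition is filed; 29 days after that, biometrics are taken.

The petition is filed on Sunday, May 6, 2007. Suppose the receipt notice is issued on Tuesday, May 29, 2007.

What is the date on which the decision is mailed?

Tuesday, July 3, 2007

The petition is filed: May 6, 2007.
Biometrics are taken: May 6, 2007 + 29 days = Jun 4, 2007.
The interview is scheduled: Jun 4, 2007 + 8 days = Jun 12, 2007.
The receipt notice is issued: May 29, 2007.
The interview takes place: May 29, 2007 + 24 days = Jun 22, 2007.
Both prerequisites met — the interview is scheduled (Jun 12, 2007), the interview takes place (Jun 22, 2007); the later is Jun 22, 2007.
The decision is mailed: Jun 22, 2007 + 11 days = Jul 3, 2007.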